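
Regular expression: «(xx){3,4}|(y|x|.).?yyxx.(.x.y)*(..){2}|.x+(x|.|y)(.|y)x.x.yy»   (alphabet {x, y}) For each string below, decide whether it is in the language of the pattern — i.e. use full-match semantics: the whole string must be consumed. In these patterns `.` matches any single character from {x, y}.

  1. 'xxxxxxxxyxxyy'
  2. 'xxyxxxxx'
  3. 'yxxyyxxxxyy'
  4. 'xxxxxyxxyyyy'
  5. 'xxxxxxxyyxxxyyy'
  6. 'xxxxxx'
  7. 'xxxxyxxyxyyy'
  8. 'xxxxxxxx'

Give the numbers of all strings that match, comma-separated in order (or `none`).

1, 3, 5, 6, 7, 8

1 → match
2 → no match
3 → match
4 → no match
5 → match
6 → match
7 → match
8 → match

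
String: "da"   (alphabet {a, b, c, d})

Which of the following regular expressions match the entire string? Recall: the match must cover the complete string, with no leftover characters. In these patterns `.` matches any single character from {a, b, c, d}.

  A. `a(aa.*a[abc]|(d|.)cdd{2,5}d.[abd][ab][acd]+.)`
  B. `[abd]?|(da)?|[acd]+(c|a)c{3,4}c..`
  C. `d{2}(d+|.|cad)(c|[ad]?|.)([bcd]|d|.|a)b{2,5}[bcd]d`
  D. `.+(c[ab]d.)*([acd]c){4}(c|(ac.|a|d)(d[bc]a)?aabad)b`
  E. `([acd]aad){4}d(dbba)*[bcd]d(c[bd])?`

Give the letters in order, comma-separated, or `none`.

A → no match — must start with "a"
B → match
C → no match — must end with "d"
D → no match — must end with "b"
E → no match

B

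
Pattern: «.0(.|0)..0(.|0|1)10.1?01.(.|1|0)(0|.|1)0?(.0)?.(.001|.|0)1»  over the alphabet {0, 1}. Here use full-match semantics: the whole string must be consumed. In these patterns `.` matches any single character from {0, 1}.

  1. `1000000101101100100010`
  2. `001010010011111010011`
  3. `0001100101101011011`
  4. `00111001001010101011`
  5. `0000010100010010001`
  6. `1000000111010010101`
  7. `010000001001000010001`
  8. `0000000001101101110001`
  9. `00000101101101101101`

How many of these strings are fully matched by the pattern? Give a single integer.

1 → no match — must end with `1`
2 → no match
3 → match
4 → no match
5 → no match
6 → no match
7 → no match
8 → no match
9 → no match
Total matched: 1

1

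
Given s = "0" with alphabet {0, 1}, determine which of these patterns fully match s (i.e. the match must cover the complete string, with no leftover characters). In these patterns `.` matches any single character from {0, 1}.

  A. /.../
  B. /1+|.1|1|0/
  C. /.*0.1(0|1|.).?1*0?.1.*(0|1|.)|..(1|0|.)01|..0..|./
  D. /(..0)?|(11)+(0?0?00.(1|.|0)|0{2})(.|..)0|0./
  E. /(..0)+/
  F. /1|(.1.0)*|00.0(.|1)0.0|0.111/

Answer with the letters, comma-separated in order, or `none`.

B, C

A → no match
B → match
C → match
D → no match
E → no match
F → no match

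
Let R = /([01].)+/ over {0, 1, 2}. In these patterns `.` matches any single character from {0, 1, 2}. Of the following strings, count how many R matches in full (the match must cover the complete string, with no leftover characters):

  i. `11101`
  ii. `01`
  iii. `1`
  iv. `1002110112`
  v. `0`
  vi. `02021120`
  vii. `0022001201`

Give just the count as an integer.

i. `11101` → no match
ii. `01` → match
iii. `1` → no match
iv. `1002110112` → match
v. `0` → no match
vi. `02021120` → no match
vii. `0022001201` → no match
Total matched: 2

2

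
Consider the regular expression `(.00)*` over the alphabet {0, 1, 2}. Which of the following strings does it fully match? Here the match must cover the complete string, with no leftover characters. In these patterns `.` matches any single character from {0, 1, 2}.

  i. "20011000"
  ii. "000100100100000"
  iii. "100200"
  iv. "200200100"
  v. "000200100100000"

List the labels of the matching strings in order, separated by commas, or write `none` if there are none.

ii, iii, iv, v

i → no match
ii → match
iii → match
iv → match
v → match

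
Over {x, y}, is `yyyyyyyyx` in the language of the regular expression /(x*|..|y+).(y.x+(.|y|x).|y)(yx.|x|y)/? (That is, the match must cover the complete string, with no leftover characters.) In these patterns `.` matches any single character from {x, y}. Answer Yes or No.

Yes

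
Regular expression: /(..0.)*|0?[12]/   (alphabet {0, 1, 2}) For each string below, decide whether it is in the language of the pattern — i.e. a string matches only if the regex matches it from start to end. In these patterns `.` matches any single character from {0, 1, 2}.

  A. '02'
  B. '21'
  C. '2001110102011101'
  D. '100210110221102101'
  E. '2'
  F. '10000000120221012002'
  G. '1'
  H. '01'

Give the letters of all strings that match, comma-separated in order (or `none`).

A → match
B → no match
C → match
D → no match
E → match
F → match
G → match
H → match

A, C, E, F, G, H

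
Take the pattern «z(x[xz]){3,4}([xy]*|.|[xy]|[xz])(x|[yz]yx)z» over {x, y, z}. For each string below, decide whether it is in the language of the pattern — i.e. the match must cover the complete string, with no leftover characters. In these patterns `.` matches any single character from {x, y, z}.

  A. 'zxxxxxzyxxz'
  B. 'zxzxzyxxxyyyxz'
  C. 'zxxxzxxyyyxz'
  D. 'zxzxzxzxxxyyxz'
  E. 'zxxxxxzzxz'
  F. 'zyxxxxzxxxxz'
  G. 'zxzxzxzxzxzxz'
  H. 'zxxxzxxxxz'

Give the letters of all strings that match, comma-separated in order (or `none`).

A, C, D, E, H

A → match
B → no match
C → match
D → match
E → match
F → no match — must start with 'zx'
G → no match
H → match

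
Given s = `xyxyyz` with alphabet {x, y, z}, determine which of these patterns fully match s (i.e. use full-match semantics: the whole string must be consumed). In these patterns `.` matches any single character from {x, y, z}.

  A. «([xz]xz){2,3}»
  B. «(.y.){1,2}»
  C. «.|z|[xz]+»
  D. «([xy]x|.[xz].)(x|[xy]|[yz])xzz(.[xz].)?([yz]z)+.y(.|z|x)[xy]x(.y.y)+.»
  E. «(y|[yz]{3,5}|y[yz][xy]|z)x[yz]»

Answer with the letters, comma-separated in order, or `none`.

B

A → no match — must end with `xz`
B → match
C → no match
D → no match
E → no match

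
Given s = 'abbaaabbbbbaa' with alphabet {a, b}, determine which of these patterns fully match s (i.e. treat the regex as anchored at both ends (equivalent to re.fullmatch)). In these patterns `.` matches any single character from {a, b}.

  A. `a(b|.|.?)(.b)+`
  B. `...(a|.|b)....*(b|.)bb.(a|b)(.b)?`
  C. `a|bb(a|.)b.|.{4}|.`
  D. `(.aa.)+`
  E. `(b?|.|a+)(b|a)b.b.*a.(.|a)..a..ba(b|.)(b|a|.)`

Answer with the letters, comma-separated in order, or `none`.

A → no match — must end with 'b'
B → match
C → no match
D → no match
E → no match

B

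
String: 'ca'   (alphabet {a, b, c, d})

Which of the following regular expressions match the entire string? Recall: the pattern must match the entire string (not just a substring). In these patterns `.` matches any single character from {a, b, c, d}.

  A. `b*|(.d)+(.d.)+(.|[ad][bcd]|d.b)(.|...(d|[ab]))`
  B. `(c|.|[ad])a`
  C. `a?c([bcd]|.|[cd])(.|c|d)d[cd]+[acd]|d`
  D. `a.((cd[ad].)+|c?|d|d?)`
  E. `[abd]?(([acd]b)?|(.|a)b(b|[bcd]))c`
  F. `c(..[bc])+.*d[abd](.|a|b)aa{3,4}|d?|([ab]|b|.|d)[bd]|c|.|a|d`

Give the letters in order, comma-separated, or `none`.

A → no match
B → match
C → no match
D → no match — must start with 'a'
E → no match — must end with 'c'
F → no match

B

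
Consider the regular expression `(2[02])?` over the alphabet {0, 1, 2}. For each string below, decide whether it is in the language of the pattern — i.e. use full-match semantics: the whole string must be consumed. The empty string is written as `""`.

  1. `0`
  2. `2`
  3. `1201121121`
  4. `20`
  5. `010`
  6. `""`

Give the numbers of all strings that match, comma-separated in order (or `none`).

4, 6

1 → no match
2 → no match
3 → no match
4 → match
5 → no match
6 → match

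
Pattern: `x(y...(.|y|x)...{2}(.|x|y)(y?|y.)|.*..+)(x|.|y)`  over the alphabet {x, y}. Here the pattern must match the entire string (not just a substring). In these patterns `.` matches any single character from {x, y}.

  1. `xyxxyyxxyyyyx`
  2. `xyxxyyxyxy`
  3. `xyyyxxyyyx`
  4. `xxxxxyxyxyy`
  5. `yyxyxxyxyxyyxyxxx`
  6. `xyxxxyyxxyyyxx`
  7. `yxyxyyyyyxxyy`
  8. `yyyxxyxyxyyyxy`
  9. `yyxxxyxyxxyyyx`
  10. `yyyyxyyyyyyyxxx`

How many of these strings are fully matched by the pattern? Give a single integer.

1 → match
2 → match
3 → match
4 → match
5 → no match — must start with `x`
6 → match
7 → no match — must start with `x`
8 → no match — must start with `x`
9 → no match — must start with `x`
10 → no match — must start with `x`
Total matched: 5

5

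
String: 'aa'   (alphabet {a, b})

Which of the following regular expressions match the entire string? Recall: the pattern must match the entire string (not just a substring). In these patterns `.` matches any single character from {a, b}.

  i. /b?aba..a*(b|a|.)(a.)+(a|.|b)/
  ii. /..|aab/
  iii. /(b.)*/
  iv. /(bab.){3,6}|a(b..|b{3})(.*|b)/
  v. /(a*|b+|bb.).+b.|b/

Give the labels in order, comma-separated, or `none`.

i → no match
ii → match
iii → no match
iv → no match
v → no match

ii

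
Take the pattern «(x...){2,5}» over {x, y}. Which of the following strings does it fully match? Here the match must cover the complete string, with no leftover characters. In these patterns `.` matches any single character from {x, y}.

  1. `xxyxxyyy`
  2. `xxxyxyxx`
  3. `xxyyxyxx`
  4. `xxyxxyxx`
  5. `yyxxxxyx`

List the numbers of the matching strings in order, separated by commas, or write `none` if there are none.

1 → match
2 → match
3 → match
4 → match
5 → no match — must start with `x`

1, 2, 3, 4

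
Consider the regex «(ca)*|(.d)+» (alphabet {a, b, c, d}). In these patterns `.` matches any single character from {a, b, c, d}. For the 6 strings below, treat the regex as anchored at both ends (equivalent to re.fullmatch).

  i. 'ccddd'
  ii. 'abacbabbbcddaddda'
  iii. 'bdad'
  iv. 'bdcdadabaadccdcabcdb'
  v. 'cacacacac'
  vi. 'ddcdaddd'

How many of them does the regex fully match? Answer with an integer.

i. 'ccddd' → no match
ii → no match
iii. 'bdad' → match
iv → no match
v. 'cacacacac' → no match
vi. 'ddcdaddd' → match
Total matched: 2

2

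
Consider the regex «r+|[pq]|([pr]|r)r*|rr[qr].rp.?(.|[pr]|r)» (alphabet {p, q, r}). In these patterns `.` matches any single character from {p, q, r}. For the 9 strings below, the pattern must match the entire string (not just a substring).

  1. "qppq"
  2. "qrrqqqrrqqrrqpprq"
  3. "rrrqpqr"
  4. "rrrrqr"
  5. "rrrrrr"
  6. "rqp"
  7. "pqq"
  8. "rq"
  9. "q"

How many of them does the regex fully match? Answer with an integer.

2

1 → no match
2 → no match
3 → no match
4 → no match
5 → match
6 → no match
7 → no match
8 → no match
9 → match
Total matched: 2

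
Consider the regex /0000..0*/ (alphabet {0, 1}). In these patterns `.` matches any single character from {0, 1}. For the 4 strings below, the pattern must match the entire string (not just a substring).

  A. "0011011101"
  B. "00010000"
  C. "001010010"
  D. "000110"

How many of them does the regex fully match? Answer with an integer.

0

A. "0011011101" → no match — must start with "0000"
B. "00010000" → no match — must start with "0000"
C. "001010010" → no match — must start with "0000"
D. "000110" → no match — must start with "0000"
Total matched: 0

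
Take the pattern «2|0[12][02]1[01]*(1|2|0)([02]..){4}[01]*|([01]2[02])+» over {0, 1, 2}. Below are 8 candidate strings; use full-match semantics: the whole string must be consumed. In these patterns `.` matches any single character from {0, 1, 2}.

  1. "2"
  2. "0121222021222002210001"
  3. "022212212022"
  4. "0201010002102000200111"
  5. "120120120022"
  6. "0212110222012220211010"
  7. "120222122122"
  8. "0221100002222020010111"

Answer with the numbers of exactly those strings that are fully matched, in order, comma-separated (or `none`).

1 → match
2 → match
3 → no match
4 → match
5 → match
6 → no match
7 → no match
8 → match

1, 2, 4, 5, 8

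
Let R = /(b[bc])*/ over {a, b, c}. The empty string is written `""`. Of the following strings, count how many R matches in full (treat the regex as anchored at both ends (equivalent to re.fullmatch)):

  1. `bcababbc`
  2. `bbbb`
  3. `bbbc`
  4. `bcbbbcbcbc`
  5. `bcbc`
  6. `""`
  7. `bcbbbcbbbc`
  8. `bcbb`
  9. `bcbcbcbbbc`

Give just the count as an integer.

8

1. `bcababbc` → no match
2. `bbbb` → match
3. `bbbc` → match
4. `bcbbbcbcbc` → match
5. `bcbc` → match
6. `""` → match
7. `bcbbbcbbbc` → match
8. `bcbb` → match
9. `bcbcbcbbbc` → match
Total matched: 8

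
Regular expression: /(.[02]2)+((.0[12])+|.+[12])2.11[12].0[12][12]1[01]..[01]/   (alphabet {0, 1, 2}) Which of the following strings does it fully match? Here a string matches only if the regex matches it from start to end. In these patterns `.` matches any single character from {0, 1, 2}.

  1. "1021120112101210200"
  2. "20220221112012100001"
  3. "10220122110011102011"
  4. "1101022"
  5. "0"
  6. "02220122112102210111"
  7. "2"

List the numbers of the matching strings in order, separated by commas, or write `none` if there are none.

1, 6

1 → match
2 → no match
3 → no match
4 → no match
5 → no match
6 → match
7 → no match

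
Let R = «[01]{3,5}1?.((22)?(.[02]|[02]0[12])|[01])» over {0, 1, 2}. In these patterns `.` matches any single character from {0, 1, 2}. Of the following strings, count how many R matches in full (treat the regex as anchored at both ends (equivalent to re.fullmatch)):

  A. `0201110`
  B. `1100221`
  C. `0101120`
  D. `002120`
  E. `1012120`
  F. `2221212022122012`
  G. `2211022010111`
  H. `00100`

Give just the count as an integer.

2

A → no match
B → no match
C → match
D → no match
E → no match
F → no match
G → no match
H → match
Total matched: 2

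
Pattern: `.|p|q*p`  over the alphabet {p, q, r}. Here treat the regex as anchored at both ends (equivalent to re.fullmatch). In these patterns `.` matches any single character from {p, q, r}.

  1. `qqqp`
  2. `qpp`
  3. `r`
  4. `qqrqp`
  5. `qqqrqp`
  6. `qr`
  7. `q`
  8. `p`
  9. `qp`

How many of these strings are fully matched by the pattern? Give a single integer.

5

1 → match
2 → no match
3 → match
4 → no match
5 → no match
6 → no match
7 → match
8 → match
9 → match
Total matched: 5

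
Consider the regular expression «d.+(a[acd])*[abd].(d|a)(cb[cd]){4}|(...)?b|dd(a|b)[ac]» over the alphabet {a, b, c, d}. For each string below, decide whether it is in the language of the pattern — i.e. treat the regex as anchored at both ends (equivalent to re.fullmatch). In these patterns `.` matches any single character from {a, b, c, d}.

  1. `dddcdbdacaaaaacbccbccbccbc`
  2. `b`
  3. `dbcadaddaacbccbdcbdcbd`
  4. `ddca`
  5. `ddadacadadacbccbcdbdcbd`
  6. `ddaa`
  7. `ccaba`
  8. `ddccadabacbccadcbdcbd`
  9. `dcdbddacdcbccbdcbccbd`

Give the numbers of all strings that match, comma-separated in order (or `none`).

1 → match
2 → match
3 → match
4 → no match
5 → no match
6 → match
7 → no match
8 → no match
9 → match

1, 2, 3, 6, 9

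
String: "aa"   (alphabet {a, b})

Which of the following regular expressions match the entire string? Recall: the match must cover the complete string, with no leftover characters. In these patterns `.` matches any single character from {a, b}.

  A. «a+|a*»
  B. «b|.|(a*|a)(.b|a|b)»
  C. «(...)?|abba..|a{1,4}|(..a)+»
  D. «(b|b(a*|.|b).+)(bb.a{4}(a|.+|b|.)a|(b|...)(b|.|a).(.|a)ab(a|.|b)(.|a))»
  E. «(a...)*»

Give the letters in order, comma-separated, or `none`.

A, B, C

A → match
B → match
C → match
D → no match — must start with "b"
E → no match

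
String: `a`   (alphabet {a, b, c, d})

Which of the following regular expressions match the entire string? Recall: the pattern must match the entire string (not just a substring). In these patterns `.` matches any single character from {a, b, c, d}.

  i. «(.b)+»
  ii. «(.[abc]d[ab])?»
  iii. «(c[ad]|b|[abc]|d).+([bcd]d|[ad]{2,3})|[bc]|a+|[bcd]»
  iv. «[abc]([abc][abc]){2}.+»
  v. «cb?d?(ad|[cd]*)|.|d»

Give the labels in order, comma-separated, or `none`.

iii, v

i → no match — must end with `b`
ii → no match
iii → match
iv → no match
v → match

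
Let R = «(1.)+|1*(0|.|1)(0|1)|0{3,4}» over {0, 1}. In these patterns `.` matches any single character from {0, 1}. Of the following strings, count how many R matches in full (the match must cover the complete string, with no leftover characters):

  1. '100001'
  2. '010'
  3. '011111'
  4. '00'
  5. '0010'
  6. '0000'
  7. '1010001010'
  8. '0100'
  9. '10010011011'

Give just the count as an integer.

2

1 → no match
2 → no match
3 → no match
4 → match
5 → no match
6 → match
7 → no match
8 → no match
9 → no match
Total matched: 2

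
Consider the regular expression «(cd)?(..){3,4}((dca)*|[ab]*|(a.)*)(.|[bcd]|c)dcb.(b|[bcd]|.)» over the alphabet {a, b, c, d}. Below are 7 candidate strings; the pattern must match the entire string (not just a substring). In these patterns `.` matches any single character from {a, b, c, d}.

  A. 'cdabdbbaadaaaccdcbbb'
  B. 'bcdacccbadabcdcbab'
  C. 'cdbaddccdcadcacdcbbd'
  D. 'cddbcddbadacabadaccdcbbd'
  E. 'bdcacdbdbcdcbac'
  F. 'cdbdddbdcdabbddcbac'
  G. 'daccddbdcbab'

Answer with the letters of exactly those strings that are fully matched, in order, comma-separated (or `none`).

A, B, C, D, E, F, G

A → match
B → match
C → match
D → match
E → match
F → match
G. 'daccddbdcbab' → match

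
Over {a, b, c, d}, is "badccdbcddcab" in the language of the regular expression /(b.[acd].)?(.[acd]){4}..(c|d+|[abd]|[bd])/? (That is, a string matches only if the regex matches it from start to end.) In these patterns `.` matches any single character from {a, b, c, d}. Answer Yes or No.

No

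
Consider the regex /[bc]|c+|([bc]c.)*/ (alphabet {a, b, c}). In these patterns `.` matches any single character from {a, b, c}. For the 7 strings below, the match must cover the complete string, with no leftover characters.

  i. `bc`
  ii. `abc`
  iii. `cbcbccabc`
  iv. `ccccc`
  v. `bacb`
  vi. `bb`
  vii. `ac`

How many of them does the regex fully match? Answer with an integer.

i → no match
ii → no match
iii → no match
iv → match
v → no match
vi → no match
vii → no match
Total matched: 1

1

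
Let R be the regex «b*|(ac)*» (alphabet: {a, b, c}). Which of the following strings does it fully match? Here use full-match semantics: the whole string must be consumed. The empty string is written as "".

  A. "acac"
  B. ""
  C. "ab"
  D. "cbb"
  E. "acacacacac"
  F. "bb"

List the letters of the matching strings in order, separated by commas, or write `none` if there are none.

A, B, E, F

A → match
B → match
C → no match
D → no match
E → match
F → match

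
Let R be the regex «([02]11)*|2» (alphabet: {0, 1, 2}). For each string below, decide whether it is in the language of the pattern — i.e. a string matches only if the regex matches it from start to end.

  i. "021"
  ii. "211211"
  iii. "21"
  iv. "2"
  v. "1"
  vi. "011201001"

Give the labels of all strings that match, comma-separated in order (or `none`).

ii, iv

i → no match
ii → match
iii → no match
iv → match
v → no match
vi → no match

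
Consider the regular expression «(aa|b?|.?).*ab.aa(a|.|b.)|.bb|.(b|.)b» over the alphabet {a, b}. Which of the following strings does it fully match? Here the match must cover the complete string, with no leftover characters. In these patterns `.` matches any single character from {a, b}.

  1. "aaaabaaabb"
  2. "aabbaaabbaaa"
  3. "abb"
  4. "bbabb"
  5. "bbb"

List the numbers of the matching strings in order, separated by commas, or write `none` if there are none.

1, 2, 3, 5

1 → match
2 → match
3 → match
4 → no match
5 → match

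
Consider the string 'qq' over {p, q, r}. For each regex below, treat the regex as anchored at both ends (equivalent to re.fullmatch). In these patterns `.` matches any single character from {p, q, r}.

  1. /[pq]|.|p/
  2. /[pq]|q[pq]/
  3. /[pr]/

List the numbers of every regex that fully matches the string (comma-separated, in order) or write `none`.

2

1 → no match
2 → match
3 → no match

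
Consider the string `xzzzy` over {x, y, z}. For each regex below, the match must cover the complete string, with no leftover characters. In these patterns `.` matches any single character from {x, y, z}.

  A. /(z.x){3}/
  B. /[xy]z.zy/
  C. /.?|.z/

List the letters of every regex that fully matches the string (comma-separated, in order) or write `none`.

A → no match — must start with `z`
B → match
C → no match

B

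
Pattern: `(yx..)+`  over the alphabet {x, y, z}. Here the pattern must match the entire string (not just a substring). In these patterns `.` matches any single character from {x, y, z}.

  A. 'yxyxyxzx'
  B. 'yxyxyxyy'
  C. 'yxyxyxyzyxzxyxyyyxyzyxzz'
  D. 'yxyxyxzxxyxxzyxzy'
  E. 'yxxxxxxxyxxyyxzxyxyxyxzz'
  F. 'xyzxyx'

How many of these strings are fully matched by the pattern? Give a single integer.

3

A → match
B → match
C → match
D → no match
E → no match
F → no match — must start with 'yx'
Total matched: 3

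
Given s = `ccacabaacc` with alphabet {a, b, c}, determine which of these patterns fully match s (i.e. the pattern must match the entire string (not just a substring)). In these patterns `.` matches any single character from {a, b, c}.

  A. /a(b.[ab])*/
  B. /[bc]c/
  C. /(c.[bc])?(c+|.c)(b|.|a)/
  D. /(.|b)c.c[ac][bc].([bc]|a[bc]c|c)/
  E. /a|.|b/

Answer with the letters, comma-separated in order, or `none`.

D

A → no match — must start with `a`
B → no match
C → no match
D → match
E → no match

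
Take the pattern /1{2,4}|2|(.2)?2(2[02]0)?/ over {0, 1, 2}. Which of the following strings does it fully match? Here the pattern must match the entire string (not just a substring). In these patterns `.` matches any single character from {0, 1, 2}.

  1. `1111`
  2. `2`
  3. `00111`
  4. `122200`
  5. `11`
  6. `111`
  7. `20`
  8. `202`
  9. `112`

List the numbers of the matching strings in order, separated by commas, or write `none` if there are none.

1, 2, 4, 5, 6

1 → match
2 → match
3 → no match
4 → match
5 → match
6 → match
7 → no match
8 → no match
9 → no match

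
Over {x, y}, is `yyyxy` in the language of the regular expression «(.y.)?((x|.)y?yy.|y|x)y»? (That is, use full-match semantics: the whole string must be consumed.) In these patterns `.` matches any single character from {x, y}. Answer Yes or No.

Yes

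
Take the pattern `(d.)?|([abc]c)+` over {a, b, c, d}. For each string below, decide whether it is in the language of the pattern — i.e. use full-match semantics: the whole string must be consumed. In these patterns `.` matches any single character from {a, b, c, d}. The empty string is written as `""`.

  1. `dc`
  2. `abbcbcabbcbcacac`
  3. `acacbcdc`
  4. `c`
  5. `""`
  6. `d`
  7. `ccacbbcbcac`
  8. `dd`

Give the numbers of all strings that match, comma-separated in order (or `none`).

1 → match
2 → no match
3 → no match
4 → no match
5 → match
6 → no match
7 → no match
8 → match

1, 5, 8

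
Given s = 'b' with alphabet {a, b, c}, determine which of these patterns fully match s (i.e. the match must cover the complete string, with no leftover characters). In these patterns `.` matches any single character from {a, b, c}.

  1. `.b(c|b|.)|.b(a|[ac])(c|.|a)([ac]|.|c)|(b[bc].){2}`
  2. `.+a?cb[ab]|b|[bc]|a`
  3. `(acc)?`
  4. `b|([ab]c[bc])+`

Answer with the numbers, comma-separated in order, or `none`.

2, 4

1 → no match
2 → match
3 → no match
4 → match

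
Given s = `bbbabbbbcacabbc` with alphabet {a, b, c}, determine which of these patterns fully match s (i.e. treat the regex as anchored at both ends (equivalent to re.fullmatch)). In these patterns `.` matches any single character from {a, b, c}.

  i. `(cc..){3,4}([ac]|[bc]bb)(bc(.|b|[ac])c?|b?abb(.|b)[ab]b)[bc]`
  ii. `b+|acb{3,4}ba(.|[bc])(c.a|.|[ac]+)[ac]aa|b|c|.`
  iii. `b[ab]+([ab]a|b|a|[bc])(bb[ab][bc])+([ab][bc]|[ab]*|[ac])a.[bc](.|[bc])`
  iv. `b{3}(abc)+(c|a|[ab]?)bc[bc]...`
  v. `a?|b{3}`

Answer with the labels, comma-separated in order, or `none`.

iii

i → no match — must start with `cc`
ii → no match
iii → match
iv → no match
v → no match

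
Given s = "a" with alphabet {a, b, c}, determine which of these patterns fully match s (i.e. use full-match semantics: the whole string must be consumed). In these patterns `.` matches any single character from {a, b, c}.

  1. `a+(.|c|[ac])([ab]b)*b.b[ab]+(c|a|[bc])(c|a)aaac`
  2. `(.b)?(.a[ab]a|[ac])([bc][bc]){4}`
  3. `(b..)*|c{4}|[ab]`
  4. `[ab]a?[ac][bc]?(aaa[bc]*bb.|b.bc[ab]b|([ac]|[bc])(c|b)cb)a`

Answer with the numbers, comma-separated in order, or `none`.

1 → no match — must end with "aaac"
2 → no match
3 → match
4 → no match

3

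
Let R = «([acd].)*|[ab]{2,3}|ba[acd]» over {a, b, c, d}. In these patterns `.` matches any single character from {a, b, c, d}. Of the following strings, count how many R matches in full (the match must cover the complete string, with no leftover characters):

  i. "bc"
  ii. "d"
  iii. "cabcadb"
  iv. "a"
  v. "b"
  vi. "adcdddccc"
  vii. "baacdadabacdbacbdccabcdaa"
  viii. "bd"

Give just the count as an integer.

0

i. "bc" → no match
ii. "d" → no match
iii. "cabcadb" → no match
iv. "a" → no match
v. "b" → no match
vi. "adcdddccc" → no match
vii → no match
viii. "bd" → no match
Total matched: 0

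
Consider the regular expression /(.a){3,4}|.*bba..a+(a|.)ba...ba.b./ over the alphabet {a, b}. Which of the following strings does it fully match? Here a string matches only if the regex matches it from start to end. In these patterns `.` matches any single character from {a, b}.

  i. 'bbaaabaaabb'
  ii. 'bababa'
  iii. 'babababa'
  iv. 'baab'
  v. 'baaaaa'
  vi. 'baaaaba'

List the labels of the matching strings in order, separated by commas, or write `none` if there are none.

i → no match
ii → match
iii → match
iv → no match
v → match
vi → no match

ii, iii, v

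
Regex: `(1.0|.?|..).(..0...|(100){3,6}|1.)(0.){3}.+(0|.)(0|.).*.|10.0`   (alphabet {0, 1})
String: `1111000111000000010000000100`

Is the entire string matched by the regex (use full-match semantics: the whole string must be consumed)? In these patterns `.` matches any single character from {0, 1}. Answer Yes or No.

No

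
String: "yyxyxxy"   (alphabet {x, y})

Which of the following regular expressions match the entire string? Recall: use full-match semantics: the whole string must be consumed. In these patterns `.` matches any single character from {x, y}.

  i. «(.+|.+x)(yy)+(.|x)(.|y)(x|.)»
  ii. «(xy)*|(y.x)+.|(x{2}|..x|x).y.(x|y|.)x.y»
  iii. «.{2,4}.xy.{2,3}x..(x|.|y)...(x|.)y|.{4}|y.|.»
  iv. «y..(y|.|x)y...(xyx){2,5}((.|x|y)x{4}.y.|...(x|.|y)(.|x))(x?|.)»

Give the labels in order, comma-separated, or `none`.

ii

i → no match
ii → match
iii → no match
iv → no match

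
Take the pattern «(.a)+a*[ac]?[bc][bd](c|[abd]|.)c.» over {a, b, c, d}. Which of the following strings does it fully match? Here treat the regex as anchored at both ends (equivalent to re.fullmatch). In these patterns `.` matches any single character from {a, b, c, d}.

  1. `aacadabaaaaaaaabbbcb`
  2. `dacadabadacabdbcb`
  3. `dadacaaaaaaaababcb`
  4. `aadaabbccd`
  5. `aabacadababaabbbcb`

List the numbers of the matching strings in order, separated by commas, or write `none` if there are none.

1, 2, 4, 5

1 → match
2 → match
3 → no match
4 → match
5 → match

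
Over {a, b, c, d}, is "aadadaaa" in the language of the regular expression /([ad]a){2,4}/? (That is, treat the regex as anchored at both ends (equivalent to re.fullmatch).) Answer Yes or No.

Yes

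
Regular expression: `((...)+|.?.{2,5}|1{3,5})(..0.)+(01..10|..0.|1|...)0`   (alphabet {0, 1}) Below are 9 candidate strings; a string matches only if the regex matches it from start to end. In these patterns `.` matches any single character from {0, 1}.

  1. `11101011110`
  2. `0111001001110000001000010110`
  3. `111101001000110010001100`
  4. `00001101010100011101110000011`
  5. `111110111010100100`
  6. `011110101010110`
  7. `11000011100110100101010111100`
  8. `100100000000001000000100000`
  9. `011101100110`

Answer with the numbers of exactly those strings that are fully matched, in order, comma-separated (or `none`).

1 → match
2 → match
3 → match
4 → no match — must end with `0`
5 → match
6 → match
7 → match
8 → match
9 → match

1, 2, 3, 5, 6, 7, 8, 9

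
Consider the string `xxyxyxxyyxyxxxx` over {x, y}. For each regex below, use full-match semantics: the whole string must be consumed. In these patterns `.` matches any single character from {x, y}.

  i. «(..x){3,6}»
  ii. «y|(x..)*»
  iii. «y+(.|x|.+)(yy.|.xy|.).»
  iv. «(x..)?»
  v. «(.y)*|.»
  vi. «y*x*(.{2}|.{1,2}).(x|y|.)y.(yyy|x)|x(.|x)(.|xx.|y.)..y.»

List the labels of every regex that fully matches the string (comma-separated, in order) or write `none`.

ii

i → no match
ii → match
iii → no match — must start with `y`
iv → no match
v → no match
vi → no match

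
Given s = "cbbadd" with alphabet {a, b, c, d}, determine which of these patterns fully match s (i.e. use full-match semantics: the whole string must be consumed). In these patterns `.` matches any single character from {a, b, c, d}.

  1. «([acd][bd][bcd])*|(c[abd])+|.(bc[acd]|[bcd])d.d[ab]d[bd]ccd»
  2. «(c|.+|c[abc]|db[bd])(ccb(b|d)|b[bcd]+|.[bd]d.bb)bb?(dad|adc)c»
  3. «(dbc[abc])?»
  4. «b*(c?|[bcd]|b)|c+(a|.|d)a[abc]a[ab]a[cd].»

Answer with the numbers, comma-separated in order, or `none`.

1

1 → match
2 → no match — must end with "c"
3 → no match
4 → no match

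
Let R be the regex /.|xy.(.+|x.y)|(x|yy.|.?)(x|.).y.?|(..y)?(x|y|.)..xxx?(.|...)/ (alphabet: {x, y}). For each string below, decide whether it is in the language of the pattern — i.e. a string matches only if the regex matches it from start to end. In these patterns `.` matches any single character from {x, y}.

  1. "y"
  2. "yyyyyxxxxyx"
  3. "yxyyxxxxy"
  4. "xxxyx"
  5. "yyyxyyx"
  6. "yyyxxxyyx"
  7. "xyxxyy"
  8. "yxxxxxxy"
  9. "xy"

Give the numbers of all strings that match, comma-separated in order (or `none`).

1, 2, 3, 4, 5, 6, 7, 8

1 → match
2 → match
3 → match
4 → match
5 → match
6 → match
7 → match
8 → match
9 → no match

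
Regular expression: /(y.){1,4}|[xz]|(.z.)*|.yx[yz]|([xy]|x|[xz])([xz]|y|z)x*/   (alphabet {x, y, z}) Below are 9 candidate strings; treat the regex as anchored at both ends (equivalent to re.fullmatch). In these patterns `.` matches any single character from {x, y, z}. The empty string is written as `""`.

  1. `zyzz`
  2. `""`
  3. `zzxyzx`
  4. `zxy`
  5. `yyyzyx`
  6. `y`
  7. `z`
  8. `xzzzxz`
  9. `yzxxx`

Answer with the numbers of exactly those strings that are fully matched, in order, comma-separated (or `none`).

2, 3, 5, 7, 9

1. `zyzz` → no match
2. `""` → match
3. `zzxyzx` → match
4. `zxy` → no match
5. `yyyzyx` → match
6. `y` → no match
7. `z` → match
8. `xzzzxz` → no match
9. `yzxxx` → match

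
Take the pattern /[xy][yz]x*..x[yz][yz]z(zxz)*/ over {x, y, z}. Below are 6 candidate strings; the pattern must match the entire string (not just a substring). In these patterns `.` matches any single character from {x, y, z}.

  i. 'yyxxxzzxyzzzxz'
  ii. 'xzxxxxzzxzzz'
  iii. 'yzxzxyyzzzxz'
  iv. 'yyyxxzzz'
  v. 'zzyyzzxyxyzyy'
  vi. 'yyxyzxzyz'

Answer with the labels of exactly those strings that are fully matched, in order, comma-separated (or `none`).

i → match
ii → match
iii → no match
iv → match
v → no match
vi → match

i, ii, iv, vi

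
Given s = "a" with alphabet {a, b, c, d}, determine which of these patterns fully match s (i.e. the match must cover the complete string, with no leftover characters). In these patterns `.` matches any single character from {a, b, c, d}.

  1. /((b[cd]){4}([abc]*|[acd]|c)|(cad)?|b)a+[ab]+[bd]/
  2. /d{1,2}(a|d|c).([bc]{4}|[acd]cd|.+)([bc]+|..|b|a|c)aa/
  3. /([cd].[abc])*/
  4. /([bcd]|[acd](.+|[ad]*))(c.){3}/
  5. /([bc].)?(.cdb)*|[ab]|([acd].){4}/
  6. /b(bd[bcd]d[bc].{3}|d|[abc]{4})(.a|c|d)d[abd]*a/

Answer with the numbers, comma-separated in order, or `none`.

1 → no match
2 → no match — must start with "d"
3 → no match
4 → no match
5 → match
6 → no match — must start with "b"

5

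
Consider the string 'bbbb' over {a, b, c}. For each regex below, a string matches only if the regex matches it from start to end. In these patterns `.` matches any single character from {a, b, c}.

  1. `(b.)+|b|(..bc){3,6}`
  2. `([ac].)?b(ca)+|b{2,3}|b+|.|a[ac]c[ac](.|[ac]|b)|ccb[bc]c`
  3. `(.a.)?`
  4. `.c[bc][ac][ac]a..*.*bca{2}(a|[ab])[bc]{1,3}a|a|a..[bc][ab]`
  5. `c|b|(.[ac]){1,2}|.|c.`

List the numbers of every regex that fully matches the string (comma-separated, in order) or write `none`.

1, 2

1 → match
2 → match
3 → no match
4 → no match
5 → no match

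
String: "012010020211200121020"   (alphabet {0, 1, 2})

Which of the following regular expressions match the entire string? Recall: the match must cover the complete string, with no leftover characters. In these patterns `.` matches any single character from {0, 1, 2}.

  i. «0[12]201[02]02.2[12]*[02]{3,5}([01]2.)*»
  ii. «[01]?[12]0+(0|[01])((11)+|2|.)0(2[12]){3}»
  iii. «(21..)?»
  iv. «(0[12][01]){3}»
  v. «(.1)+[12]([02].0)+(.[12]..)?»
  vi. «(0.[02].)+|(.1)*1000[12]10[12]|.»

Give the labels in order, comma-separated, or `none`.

i → match
ii → no match
iii → no match
iv → no match
v → no match
vi → no match

i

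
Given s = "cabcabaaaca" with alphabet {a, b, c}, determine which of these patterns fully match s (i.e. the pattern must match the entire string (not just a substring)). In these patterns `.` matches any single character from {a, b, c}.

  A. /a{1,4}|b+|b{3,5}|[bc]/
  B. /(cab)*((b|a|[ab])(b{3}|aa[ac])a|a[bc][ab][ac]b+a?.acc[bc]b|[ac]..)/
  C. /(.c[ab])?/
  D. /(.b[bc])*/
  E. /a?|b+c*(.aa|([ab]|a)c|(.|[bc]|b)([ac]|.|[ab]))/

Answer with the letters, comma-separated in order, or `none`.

A → no match
B → match
C → no match
D → no match
E → no match

B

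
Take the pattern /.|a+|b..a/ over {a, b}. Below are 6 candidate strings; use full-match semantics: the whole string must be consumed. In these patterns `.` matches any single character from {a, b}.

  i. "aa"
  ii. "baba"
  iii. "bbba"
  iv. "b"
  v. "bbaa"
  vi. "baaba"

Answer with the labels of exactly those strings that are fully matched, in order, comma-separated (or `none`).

i → match
ii → match
iii → match
iv → match
v → match
vi → no match

i, ii, iii, iv, v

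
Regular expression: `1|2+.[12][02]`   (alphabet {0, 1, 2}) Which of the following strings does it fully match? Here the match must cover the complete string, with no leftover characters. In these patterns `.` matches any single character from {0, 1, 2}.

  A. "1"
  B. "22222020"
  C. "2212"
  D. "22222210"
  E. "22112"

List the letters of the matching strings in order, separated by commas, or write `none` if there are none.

A, B, C, D, E

A. "1" → match
B. "22222020" → match
C. "2212" → match
D. "22222210" → match
E. "22112" → match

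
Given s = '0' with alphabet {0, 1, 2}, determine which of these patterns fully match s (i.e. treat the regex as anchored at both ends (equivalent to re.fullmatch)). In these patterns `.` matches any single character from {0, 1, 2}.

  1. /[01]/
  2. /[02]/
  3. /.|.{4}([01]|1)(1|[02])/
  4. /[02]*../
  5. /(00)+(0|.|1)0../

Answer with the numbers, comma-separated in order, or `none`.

1, 2, 3

1 → match
2 → match
3 → match
4 → no match
5 → no match — must start with '00'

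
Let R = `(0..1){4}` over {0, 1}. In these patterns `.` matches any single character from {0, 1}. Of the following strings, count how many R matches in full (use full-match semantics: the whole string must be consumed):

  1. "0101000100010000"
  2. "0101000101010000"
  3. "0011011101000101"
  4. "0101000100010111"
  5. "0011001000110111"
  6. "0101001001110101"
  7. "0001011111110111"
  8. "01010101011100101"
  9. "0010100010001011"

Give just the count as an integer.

1 → no match — must end with "1"
2 → no match — must end with "1"
3 → no match
4 → match
5 → no match
6 → no match
7 → no match
8 → no match
9 → no match
Total matched: 1

1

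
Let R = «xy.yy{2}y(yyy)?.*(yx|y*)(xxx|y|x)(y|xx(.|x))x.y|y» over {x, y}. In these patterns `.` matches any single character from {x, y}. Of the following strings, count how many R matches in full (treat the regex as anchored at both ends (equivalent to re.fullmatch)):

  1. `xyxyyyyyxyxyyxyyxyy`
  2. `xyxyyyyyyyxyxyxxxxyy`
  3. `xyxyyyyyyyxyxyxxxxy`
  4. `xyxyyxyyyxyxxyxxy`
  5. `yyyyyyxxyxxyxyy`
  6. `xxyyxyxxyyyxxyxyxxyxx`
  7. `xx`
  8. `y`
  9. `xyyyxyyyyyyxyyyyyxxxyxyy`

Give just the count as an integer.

3

1 → match
2 → match
3 → no match
4 → no match
5 → no match
6 → no match — must end with `y`
7 → no match — must end with `y`
8 → match
9 → no match
Total matched: 3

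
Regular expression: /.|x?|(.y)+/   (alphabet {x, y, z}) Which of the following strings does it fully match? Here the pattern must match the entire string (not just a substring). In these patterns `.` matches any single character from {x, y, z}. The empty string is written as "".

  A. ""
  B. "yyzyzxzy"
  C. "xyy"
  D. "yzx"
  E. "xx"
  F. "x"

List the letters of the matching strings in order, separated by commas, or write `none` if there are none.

A, F

A. "" → match
B. "yyzyzxzy" → no match
C. "xyy" → no match
D. "yzx" → no match
E. "xx" → no match
F. "x" → match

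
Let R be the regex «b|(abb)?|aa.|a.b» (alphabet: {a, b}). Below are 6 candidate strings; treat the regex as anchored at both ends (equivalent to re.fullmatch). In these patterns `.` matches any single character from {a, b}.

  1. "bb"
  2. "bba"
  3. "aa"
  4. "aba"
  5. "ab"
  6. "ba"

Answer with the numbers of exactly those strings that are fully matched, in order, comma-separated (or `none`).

none

1. "bb" → no match
2. "bba" → no match
3. "aa" → no match
4. "aba" → no match
5. "ab" → no match
6. "ba" → no match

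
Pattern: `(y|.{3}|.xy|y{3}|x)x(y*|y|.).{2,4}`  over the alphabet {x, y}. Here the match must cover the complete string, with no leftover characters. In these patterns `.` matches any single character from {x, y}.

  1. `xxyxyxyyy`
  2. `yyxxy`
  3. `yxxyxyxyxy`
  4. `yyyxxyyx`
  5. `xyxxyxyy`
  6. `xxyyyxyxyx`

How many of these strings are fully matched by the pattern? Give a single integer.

1 → match
2 → no match
3 → no match
4 → match
5 → match
6 → no match
Total matched: 3

3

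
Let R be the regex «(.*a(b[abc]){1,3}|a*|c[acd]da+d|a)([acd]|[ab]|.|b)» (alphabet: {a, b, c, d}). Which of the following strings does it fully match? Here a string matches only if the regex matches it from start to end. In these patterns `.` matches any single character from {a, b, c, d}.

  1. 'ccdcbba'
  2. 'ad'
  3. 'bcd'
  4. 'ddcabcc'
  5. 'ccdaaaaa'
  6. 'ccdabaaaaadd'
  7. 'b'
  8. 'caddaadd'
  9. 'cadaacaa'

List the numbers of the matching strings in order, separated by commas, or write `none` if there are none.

2, 4, 7

1. 'ccdcbba' → no match
2. 'ad' → match
3. 'bcd' → no match
4. 'ddcabcc' → match
5. 'ccdaaaaa' → no match
6. 'ccdabaaaaadd' → no match
7. 'b' → match
8. 'caddaadd' → no match
9. 'cadaacaa' → no match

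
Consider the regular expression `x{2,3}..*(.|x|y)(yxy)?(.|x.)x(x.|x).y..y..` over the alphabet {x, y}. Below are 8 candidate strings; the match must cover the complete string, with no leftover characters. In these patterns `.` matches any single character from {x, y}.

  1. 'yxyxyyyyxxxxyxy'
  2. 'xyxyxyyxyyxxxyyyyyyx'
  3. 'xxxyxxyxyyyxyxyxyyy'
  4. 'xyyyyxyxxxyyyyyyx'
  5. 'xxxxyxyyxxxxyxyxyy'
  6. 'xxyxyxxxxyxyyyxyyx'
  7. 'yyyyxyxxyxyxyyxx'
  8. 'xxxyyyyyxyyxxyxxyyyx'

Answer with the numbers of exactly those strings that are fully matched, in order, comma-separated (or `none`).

1 → no match — must start with 'x'
2 → no match
3 → no match
4 → no match
5 → no match
6 → no match
7 → no match — must start with 'x'
8 → no match

none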